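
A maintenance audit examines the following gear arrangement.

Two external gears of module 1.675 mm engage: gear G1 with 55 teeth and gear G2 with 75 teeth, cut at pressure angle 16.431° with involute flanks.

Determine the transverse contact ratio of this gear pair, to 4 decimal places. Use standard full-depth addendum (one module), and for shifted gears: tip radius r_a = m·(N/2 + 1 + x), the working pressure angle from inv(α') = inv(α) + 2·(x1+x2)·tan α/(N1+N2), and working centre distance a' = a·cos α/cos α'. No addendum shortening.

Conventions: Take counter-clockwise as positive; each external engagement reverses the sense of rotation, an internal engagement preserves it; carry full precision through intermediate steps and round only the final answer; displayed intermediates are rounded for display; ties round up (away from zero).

2.0370

class = single-mesh tooth geometry [involute pair 55T × 75T, m = 1.675]
base radii: r_b1 = 44.181357, r_b2 = 60.247305
tip radii: r_a1 = 47.737500, r_a2 = 64.487500
no profile shift: α' = α, a' = a
action lengths: √(r_a1²−r_b1²) = 18.079729, √(r_a2²−r_b2²) = 22.997824
base pitch p_b = π·m·cos α = 5.047266
CR = (18.079729 + 22.997824 − 108.875000·sin 16.43100°)/5.047266 = 2.036968
contact ratio ≈ 2.0370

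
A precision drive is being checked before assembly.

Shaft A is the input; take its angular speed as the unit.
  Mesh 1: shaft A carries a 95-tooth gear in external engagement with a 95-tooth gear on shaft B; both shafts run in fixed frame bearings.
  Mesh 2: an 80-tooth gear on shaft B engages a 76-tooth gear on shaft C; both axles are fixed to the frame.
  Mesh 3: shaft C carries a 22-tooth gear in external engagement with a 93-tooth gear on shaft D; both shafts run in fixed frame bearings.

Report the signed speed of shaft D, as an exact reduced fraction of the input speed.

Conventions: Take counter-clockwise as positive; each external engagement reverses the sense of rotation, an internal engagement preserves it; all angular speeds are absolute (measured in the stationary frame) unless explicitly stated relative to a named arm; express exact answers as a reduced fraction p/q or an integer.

-440/1767

3-mesh fixed-axis compound train (all bearings frame-fixed)
mesh 1 [95T→95T]: |ω|/ω_in = 1×95/95 = 1, sense flips to −
mesh 2 [80T→76T]: |ω|/ω_in = 1×80/76 = 20/19, sense flips to +
mesh 3 [22T→93T]: |ω|/ω_in = (20/19)×22/93 = 440/1767, sense flips to −
signed output speed (× input speed) = -440/1767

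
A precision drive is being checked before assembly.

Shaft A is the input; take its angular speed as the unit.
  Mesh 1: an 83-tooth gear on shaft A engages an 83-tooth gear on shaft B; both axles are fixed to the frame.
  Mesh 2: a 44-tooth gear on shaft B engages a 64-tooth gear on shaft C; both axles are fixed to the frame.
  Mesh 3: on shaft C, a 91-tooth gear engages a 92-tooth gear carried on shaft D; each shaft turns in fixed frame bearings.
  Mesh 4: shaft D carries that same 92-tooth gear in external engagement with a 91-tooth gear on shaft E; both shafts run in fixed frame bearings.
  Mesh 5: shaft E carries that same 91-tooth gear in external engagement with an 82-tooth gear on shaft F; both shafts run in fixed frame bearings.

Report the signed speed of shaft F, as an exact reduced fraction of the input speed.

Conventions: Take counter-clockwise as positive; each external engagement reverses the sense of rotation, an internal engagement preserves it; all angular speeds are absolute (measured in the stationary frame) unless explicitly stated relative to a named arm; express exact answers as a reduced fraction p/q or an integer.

-1001/1312

5-mesh fixed-axis compound train (all bearings frame-fixed)
mesh 1 [83T→83T]: |ω|/ω_in = 1×83/83 = 1, sense flips to −
mesh 2 [44T→64T]: |ω|/ω_in = 1×44/64 = 11/16, sense flips to +
mesh 3 [91T→92T]: |ω|/ω_in = (11/16)×91/92 = 1001/1472, sense flips to −
mesh 4 [92T→91T]: |ω|/ω_in = (1001/1472)×92/91 = 11/16, sense flips to +
mesh 5 [91T→82T]: |ω|/ω_in = (11/16)×91/82 = 1001/1312, sense flips to −
signed output speed (× input speed) = -1001/1312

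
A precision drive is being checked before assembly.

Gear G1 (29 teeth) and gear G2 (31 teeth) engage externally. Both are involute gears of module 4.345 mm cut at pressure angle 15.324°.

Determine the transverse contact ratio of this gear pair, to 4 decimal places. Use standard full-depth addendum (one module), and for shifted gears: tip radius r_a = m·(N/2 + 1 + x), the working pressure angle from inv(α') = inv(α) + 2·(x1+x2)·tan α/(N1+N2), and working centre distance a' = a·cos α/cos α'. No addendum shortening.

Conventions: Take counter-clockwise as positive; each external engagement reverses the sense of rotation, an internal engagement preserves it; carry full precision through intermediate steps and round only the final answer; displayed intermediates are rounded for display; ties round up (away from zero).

single-mesh involute tooth geometry (29T engaging 31T at module 4.345)
base radii: r_b1 = 60.762560, r_b2 = 64.953081
tip radii: r_a1 = 67.347500, r_a2 = 71.692500
no profile shift: α' = α, a' = a
action lengths: √(r_a1²−r_b1²) = 29.044743, √(r_a2²−r_b2²) = 30.346529
base pitch p_b = π·m·cos α = 13.164911
CR = (29.044743 + 30.346529 − 130.350000·sin 15.32400°)/13.164911 = 1.894639
contact ratio ≈ 1.8946

1.8946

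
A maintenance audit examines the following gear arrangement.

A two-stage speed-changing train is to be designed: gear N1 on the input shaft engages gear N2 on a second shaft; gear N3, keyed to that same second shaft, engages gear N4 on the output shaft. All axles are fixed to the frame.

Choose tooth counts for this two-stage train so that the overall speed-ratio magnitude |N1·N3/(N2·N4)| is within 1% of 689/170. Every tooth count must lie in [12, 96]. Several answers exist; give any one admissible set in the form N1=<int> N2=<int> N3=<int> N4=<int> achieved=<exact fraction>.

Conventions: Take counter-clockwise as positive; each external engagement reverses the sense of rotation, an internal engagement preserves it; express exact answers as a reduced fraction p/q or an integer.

design class (target 689/170): fixed-axis compound train
target = 689/170 in lowest terms: an exact hit needs N1·N3 = k·689 and N2·N4 = k·170 for one integer k, every count in [12, 96]; additionally prefer no 1:1 stage (N1 ≠ N2, N3 ≠ N4)
k = 1: no 1:1-free in-range split of k·689 and k·170 into factor pairs; take k = 2
k = 2: N1·N3 = 1378 = 26·53, N2·N4 = 340 = 17·20
achieved = 26·53/(17·20) = 689/170; |achieved − target| = 0 ≤ 689/17000 ✓

N1=26 N2=17 N3=53 N4=20 achieved=689/170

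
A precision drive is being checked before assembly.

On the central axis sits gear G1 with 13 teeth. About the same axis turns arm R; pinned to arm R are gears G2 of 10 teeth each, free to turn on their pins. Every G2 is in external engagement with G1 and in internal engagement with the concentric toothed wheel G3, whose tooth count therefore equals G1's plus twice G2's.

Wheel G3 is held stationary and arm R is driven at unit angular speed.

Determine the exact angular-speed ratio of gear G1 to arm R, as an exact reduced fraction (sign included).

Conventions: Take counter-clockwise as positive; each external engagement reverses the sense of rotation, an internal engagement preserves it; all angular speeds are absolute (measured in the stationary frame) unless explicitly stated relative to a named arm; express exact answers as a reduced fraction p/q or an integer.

recognized (axles ride arm R): planetary set, 13/10/33 teeth
ring teeth: 13 + 2·10 = 33
13(ω_sun−ω_arm) = −33(ω_ring−ω_arm),  ω_ring = 0, ω_arm = 1
ω_sun = 1 − (33/13)(0−1) = 46/13
ω_out/ω_in = 46/13

46/13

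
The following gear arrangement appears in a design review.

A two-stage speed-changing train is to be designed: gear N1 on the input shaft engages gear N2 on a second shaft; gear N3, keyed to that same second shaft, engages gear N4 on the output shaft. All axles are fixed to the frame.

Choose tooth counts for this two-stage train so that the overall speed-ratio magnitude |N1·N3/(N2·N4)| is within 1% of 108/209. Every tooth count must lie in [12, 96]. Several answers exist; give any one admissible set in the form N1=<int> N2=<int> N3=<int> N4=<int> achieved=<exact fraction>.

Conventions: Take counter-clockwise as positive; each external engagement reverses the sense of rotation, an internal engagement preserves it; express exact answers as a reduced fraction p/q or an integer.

N1=12 N2=19 N3=18 N4=22 achieved=108/209

design class (target 108/209): fixed-axis compound train
target = 108/209 in lowest terms: an exact hit needs N1·N3 = k·108 and N2·N4 = k·209 for one integer k, every count in [12, 96]; additionally prefer no 1:1 stage (N1 ≠ N2, N3 ≠ N4)
k = 1: no 1:1-free in-range split of k·108 and k·209 into factor pairs; take k = 2
k = 2: N1·N3 = 216 = 12·18, N2·N4 = 418 = 19·22
achieved = 12·18/(19·22) = 108/209; |achieved − target| = 0 ≤ 27/5225 ✓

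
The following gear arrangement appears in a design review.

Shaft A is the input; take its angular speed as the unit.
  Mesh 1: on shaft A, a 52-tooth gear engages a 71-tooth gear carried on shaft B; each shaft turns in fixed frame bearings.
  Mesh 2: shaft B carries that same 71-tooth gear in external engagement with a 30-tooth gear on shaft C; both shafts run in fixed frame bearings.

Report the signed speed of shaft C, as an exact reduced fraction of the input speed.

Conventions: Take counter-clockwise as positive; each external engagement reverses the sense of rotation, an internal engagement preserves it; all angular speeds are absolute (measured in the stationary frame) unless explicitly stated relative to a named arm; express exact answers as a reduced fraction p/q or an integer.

26/15

2-mesh fixed-axis compound train (all bearings frame-fixed)
mesh 1 [52T→71T]: |ω|/ω_in = 1×52/71 = 52/71, sense flips to −
mesh 2 [71T→30T]: |ω|/ω_in = (52/71)×71/30 = 26/15, sense flips to +
signed output speed (× input speed) = 26/15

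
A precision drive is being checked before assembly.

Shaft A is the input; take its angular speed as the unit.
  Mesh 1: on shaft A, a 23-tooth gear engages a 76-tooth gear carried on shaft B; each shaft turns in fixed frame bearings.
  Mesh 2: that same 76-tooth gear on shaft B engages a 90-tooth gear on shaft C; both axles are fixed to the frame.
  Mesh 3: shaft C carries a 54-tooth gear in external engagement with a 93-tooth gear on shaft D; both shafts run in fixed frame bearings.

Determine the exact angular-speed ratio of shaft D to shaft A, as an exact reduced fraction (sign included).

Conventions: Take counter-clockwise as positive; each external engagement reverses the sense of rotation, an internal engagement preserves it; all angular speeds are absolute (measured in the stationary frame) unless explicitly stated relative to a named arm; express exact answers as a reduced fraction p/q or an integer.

-23/155

class = fixed-axis compound train [3 meshes; 3 ratios multiply, 3 sense flips]
mesh 1 [23T→76T]: running ratio 23/76, sense −
mesh 2 [76T→90T]: running ratio 23/90, sense +
mesh 3 [54T→93T]: running ratio 23/155, sense −
ω_out/ω_in = -23/155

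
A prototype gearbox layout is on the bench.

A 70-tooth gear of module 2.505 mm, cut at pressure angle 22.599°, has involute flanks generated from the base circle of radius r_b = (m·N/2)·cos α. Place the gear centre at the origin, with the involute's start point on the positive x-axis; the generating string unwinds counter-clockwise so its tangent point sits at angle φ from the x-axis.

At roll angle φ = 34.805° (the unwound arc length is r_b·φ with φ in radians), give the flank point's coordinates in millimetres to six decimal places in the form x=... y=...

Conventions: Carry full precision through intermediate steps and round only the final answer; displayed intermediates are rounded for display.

single-mesh involute tooth geometry (70T wheel at module 2.505)
pitch radius r_p = m·N/2 = 2.505·70/2 = 87.675000
base radius r_b = r_p·cos α = 87.675000·cos 22.599° = 80.943044
roll angle φ = 34.805° = 0.60746185 rad
x = r_b·(cos φ + φ·sin φ) = 94.527686
y = r_b·(sin φ − φ·cos φ) = 5.827791

x=94.527686 y=5.827791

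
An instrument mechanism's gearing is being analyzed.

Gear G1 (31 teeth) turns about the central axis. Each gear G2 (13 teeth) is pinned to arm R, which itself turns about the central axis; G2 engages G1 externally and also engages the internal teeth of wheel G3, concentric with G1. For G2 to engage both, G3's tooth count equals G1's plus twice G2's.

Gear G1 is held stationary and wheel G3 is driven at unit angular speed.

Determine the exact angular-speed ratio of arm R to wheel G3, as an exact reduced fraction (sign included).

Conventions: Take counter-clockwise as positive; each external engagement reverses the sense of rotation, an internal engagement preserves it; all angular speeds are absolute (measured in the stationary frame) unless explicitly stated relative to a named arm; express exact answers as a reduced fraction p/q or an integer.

57/88

recognized (axles ride arm R): planetary set, 31/13/57 teeth
ring teeth: 31 + 2·13 = 57
31(ω_sun−ω_arm) = −57(ω_ring−ω_arm),  ω_sun = 0, ω_ring = 1
31(0−ω_arm) = −57(1−ω_arm)  ⇒  88·ω_arm = 57  ⇒  ω_arm = 57/88
ω_out/ω_in = 57/88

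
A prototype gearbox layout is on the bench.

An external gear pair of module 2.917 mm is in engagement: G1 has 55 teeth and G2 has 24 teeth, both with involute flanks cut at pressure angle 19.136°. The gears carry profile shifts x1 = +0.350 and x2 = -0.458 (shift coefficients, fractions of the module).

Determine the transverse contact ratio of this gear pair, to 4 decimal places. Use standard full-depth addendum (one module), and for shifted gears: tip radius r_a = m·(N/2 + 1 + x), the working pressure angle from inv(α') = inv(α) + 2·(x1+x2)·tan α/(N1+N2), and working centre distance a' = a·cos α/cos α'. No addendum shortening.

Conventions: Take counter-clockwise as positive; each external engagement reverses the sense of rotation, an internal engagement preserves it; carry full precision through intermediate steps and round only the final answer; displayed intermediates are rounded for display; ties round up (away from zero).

single-mesh involute tooth geometry (55T engaging 24T at module 2.917)
base radii: r_b1 = 75.784932, r_b2 = 33.069788
tip radii: r_a1 = 84.155450, r_a2 = 36.585014
inv(α') = inv(19.136°) + 2·(+0.350-0.458)·tan α/(55+24) = 0.01204994  ⇒  α' = 18.67254°
a' = a·cos α / cos α' = 115.2215·cos 19.136°/cos 18.67254° = 114.902763
action lengths: √(r_a1²−r_b1²) = 36.589395, √(r_a2²−r_b2²) = 15.647758
base pitch p_b = π·m·cos α = 8.657650
CR = (36.589395 + 15.647758 − 114.902763·sin 18.67254°)/8.657650 = 1.784549
contact ratio ≈ 1.7845

1.7845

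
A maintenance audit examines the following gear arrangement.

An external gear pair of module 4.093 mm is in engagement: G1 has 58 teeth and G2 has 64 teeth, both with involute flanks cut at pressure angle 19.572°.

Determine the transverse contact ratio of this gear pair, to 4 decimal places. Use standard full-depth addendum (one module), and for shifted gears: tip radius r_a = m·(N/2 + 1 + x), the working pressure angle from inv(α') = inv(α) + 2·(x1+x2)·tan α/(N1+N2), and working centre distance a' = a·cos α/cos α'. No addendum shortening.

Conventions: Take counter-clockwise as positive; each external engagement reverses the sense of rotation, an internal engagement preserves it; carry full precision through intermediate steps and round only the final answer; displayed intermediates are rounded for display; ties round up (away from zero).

1.8118

single-mesh involute tooth geometry (58T engaging 64T at module 4.093)
base radii: r_b1 = 111.838838, r_b2 = 123.408373
tip radii: r_a1 = 122.790000, r_a2 = 135.069000
no profile shift: α' = α, a' = a
action lengths: √(r_a1²−r_b1²) = 50.689825, √(r_a2²−r_b2²) = 54.899983
base pitch p_b = π·m·cos α = 12.115589
CR = (50.689825 + 54.899983 − 249.673000·sin 19.57200°)/12.115589 = 1.811844
contact ratio ≈ 1.8118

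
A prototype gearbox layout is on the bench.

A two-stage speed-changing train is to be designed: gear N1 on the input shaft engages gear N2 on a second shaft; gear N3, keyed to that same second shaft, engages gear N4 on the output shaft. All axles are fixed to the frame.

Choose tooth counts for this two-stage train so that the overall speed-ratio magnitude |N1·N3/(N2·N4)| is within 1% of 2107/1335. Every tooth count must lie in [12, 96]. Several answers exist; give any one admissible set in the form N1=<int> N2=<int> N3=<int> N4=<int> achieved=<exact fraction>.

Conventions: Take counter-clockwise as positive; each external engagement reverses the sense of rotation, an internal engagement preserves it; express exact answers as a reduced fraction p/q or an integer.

N1=43 N2=15 N3=49 N4=89 achieved=2107/1335

topology: fixed-axis compound train — 2 stages, target 2107/1335
target = 2107/1335 in lowest terms: an exact hit needs N1·N3 = k·2107 and N2·N4 = k·1335 for one integer k, every count in [12, 96]; additionally prefer no 1:1 stage (N1 ≠ N2, N3 ≠ N4)
k = 1: N1·N3 = 2107 = 43·49, N2·N4 = 1335 = 15·89
achieved = 43·49/(15·89) = 2107/1335; |achieved − target| = 0 ≤ 2107/133500 ✓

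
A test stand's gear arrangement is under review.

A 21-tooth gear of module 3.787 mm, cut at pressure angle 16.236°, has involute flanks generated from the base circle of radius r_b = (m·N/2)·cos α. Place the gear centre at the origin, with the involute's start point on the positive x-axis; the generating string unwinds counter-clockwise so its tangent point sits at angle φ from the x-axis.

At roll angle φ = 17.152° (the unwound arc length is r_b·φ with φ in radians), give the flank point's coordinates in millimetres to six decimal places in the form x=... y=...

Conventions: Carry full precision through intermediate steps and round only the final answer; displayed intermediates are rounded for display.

topology: single-mesh involute geometry — m = 3.787, N = 21
pitch radius r_p = m·N/2 = 3.787·21/2 = 39.763500
base radius r_b = r_p·cos α = 39.763500·cos 16.236° = 38.177660
roll angle φ = 17.152° = 0.29935887 rad
x = r_b·(cos φ + φ·sin φ) = 39.850184
y = r_b·(sin φ − φ·cos φ) = 0.338351

x=39.850184 y=0.338351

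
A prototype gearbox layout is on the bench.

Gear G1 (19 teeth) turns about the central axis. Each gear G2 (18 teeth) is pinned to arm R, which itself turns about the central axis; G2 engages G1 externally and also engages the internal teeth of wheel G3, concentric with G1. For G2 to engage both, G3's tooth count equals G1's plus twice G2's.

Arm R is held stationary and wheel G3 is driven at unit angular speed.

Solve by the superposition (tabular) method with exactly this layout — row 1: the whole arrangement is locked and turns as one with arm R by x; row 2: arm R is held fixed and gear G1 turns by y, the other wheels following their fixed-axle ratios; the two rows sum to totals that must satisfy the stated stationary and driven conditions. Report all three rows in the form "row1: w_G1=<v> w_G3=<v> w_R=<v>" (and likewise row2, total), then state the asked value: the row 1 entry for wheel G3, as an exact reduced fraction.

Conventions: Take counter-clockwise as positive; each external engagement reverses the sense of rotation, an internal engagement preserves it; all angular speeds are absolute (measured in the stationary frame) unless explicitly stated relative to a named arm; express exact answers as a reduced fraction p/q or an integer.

row1: w_G1=0 w_G3=0 w_R=0
row2: w_G1=-55/19 w_G3=1 w_R=0
total: w_G1=-55/19 w_G3=1 w_R=0
asked value: 0

recognized (axles ride arm R): planetary set, 19/18/55 teeth
row 1 — lock + rotate with arm: ω_sun = ω_ring = ω_arm = x
row 2: sun turns y, ring = −(19/55)·y, arm 0
boundary: total ω_arm = x = 0 and total ω_ring = x − (19/55)·y = 1  ⇒  y = -55/19, x = 0
row 2 ring = −(19/55)·(-55/19) = 1
totals (row 1 + row 2): sun 0 + (-55/19) = -55/19, ring 0 + 1 = 1, arm 0 + 0 = 0
asked cell (row1, ring) = 0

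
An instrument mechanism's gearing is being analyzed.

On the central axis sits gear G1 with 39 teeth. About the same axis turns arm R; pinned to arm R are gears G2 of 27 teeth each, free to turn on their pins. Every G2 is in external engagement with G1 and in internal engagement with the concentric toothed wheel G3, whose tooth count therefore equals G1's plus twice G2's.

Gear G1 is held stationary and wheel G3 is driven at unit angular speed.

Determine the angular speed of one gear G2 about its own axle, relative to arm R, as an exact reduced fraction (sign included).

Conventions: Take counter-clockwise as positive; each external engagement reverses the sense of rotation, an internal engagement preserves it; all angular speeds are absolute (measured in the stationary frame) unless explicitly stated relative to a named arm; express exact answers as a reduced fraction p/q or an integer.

403/396

class = planetary set [G3 = 39+2·27 = 93; Willis about the carrier]
ring teeth: 39 + 2·27 = 93
39(ω_sun−ω_arm) = −93(ω_ring−ω_arm),  ω_sun = 0, ω_ring = 1
39(0−ω_arm) = −93(1−ω_arm)  ⇒  132·ω_arm = 93  ⇒  ω_arm = 31/44
sun–planet mesh: 39·(0−31/44) = −27·(ω_p−ω_arm)  ⇒  ω_p−ω_arm = 403/396
exact speed ratio = 403/396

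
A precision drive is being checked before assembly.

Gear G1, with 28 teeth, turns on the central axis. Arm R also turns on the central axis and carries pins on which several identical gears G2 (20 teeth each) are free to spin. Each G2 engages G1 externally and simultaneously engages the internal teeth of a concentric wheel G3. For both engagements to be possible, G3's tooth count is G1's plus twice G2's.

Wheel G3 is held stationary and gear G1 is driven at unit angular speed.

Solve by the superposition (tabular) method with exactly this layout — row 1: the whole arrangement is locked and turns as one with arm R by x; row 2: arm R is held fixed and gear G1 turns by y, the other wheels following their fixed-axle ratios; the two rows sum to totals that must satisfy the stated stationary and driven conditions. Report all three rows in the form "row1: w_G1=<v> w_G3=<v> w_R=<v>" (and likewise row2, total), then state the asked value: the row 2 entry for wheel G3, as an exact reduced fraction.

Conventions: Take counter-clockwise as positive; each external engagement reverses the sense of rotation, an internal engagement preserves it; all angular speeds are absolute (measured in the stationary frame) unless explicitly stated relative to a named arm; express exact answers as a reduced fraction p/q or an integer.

recognized (axles ride arm R): planetary set, 28/20/68 teeth
row 1 (train locked, turned with arm): all members turn x
row 2: sun turns y, ring = −(28/68)·y, arm 0
boundary: total ω_ring = x − (28/68)·y = 0 and total ω_sun = x + y = 1  ⇒  y = 17/24, x = 7/24
row 2 ring = −(28/68)·17/24 = -7/24
totals (row 1 + row 2): sun 7/24 + 17/24 = 1, ring 7/24 + (-7/24) = 0, arm 7/24 + 0 = 7/24
asked cell (row2, ring) = -7/24

row1: w_G1=7/24 w_G3=7/24 w_R=7/24
row2: w_G1=17/24 w_G3=-7/24 w_R=0
total: w_G1=1 w_G3=0 w_R=7/24
asked value: -7/24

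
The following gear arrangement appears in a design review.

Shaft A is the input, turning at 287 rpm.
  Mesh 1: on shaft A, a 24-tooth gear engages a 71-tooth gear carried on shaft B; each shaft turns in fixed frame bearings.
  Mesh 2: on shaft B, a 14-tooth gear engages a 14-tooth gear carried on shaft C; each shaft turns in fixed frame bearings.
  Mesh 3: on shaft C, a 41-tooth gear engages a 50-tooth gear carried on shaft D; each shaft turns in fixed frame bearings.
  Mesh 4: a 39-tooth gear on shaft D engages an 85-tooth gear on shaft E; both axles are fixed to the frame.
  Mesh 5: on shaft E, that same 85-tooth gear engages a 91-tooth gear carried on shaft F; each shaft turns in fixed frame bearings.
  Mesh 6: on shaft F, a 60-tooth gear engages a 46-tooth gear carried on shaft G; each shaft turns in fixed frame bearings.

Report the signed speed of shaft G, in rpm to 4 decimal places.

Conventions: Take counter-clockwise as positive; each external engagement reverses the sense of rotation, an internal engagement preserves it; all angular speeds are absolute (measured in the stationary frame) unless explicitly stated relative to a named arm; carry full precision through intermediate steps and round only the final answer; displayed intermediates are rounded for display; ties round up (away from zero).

+44.4698 rpm

recognized (7 fixed axles, 6 meshes): fixed-axis compound train
mesh 1 [24T→71T]: ω = 287.0000×24/71 = 97.0141 rpm, sense flips to −
mesh 2 [14T→14T]: ω = 97.0141×14/14 = 97.0141 rpm, sense flips to +
mesh 3 [41T→50T]: ω = 97.0141×41/50 = 79.5515 rpm, sense flips to −
mesh 4 [39T→85T]: ω = 79.5515×39/85 = 36.5001 rpm, sense flips to +
mesh 5 [85T→91T]: ω = 36.5001×85/91 = 34.0935 rpm, sense flips to −
mesh 6 [60T→46T]: ω = 34.0935×60/46 = 44.4698 rpm, sense flips to +
signed output speed = +44.4698 rpm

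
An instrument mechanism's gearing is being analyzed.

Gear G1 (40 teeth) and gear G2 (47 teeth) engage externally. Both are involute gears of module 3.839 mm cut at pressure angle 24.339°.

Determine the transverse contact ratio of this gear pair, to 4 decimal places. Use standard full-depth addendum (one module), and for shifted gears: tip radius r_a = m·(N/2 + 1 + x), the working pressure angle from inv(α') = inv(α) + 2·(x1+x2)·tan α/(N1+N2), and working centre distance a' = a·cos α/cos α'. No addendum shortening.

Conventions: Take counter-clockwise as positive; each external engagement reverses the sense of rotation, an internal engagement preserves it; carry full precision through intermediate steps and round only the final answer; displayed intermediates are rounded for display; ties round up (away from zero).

1.5434

recognized (one external pair, fixed centres): single-mesh tooth geometry, m = 3.839, N1 = 40, N2 = 47
base radii: r_b1 = 69.956021, r_b2 = 82.198324
tip radii: r_a1 = 80.619000, r_a2 = 94.055500
no profile shift: α' = α, a' = a
action lengths: √(r_a1²−r_b1²) = 40.069669, √(r_a2²−r_b2²) = 45.715124
base pitch p_b = π·m·cos α = 10.988666
CR = (40.069669 + 45.715124 − 166.996500·sin 24.33900°)/10.988666 = 1.543386
contact ratio ≈ 1.5434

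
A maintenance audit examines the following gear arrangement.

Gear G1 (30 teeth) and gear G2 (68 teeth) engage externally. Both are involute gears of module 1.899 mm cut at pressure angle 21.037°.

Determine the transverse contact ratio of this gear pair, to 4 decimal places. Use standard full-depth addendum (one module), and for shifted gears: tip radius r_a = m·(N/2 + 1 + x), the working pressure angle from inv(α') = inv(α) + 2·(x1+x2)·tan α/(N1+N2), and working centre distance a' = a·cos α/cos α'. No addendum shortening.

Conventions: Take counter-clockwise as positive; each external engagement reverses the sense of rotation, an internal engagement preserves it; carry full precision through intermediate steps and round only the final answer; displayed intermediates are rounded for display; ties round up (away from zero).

class = single-mesh tooth geometry [involute pair 30T × 68T, m = 1.899]
base radii: r_b1 = 26.586441, r_b2 = 60.262599
tip radii: r_a1 = 30.384000, r_a2 = 66.465000
no profile shift: α' = α, a' = a
action lengths: √(r_a1²−r_b1²) = 14.708794, √(r_a2²−r_b2²) = 28.035966
base pitch p_b = π·m·cos α = 5.568251
CR = (14.708794 + 28.035966 − 93.051000·sin 21.03700°)/5.568251 = 1.677757
contact ratio ≈ 1.6778

1.6778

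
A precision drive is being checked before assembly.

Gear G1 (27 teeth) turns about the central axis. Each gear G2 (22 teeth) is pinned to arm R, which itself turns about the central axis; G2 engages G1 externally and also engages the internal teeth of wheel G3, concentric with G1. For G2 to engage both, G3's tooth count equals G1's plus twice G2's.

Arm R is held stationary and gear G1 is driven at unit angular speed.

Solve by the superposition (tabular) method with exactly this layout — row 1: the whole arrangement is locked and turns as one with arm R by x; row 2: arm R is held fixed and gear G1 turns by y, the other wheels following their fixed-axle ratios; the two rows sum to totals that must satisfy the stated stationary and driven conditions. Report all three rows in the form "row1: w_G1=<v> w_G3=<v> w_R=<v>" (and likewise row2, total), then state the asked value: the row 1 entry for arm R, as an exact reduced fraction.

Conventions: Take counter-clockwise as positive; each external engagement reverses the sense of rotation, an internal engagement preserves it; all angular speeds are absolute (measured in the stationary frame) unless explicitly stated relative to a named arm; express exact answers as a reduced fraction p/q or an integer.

row1: w_G1=0 w_G3=0 w_R=0
row2: w_G1=1 w_G3=-27/71 w_R=0
total: w_G1=1 w_G3=-27/71 w_R=0
asked value: 0

recognized (axles ride arm R): planetary set, 27/22/71 teeth
superposition row 1 [locked train]: every member turns x
superposition row 2 [arm held]: sun y, ring −(27/71)·y, arm 0
boundary: total ω_arm = x = 0 and total ω_sun = x + y = 1  ⇒  y = 1, x = 0
row 2 ring = −(27/71)·1 = -27/71
totals (row 1 + row 2): sun 0 + 1 = 1, ring 0 + (-27/71) = -27/71, arm 0 + 0 = 0
asked cell (row1, arm) = 0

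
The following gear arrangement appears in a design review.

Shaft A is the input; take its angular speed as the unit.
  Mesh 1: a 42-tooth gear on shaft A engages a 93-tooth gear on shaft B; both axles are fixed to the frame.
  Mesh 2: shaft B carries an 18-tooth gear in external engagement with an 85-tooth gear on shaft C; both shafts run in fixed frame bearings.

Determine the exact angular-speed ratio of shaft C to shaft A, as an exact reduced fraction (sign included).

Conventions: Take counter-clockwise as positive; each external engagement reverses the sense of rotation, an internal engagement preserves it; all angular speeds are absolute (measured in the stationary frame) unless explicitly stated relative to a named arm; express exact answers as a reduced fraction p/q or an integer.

class = fixed-axis compound train [2 meshes; 2 ratios multiply, 2 sense flips]
mesh 1 [42T→93T]: running ratio 14/31, sense −
mesh 2 [18T→85T]: running ratio 252/2635, sense +
ω_out/ω_in = 252/2635

252/2635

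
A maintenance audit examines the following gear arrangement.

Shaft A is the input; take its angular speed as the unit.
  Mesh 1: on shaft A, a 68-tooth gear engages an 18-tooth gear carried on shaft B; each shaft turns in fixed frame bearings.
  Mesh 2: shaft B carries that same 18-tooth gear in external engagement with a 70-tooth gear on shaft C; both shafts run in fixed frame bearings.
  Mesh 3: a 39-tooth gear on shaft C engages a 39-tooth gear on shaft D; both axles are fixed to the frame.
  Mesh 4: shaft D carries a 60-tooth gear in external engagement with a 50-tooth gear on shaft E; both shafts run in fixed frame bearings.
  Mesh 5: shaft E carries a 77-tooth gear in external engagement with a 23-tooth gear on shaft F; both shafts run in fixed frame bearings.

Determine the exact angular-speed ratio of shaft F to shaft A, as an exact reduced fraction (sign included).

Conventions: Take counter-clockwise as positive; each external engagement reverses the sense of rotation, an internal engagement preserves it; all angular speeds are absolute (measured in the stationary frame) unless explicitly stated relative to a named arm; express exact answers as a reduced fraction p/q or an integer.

class = fixed-axis compound train [5 meshes; 5 ratios multiply, 5 sense flips]
mesh 1 [68T→18T]: running ratio 34/9, sense −
mesh 2 [18T→70T]: running ratio 34/35, sense +
mesh 3 [39T→39T]: running ratio 34/35, sense −
mesh 4 [60T→50T]: running ratio 204/175, sense +
mesh 5 [77T→23T]: running ratio 2244/575, sense −
ω_out/ω_in = -2244/575

-2244/575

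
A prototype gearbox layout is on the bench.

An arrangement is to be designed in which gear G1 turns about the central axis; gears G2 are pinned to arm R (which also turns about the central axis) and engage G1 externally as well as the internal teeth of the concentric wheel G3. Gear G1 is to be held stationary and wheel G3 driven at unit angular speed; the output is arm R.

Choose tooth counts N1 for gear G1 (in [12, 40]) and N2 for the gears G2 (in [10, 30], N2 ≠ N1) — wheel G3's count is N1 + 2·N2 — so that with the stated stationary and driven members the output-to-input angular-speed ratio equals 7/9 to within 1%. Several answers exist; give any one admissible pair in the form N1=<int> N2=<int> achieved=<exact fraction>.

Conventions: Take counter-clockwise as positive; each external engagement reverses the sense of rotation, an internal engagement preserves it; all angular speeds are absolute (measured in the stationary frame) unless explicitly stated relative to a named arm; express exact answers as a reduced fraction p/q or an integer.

N1=12 N2=15 achieved=7/9

topology: planetary set — design target 7/9, arm = carrier (Willis)
Willis with ω_sun = 0: ω_arm/ω_ring = N3/(N1+N3); set equal to 7/9  ⇒  N3/N1 = (7/9)/(1 − 7/9) = 7/2
N3 = N1 + 2·N2  ⇒  N2/N1 = (N3/N1 − 1)/2 = (7/2 − 1)/2 = 5/4
smallest multiple with N1 ≥ 12 and N2 ≥ 10: k = 3  ⇒  N1 = 3·4 = 12, N2 = 3·5 = 15 (N1 ≤ 40, N2 ≤ 30, N2 ≠ N1 ✓), N3 = 12 + 2·15 = 42
check: N3/(N1+N3) with N1 = 12, N3 = 42 gives 7/9; |achieved − target| = 0 ≤ 7/900 ✓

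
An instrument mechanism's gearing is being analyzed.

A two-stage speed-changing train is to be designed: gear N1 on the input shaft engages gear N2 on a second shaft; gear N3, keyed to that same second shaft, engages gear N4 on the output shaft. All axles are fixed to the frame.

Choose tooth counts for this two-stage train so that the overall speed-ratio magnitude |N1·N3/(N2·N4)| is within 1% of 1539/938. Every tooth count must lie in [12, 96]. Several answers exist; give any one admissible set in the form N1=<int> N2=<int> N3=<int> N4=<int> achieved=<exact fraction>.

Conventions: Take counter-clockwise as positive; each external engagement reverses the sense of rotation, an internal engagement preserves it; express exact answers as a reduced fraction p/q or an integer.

N1=19 N2=14 N3=81 N4=67 achieved=1539/938

topology: fixed-axis compound train — 2 stages, target 1539/938
target = 1539/938 in lowest terms: an exact hit needs N1·N3 = k·1539 and N2·N4 = k·938 for one integer k, every count in [12, 96]; additionally prefer no 1:1 stage (N1 ≠ N2, N3 ≠ N4)
k = 1: N1·N3 = 1539 = 19·81, N2·N4 = 938 = 14·67
achieved = 19·81/(14·67) = 1539/938; |achieved − target| = 0 ≤ 1539/93800 ✓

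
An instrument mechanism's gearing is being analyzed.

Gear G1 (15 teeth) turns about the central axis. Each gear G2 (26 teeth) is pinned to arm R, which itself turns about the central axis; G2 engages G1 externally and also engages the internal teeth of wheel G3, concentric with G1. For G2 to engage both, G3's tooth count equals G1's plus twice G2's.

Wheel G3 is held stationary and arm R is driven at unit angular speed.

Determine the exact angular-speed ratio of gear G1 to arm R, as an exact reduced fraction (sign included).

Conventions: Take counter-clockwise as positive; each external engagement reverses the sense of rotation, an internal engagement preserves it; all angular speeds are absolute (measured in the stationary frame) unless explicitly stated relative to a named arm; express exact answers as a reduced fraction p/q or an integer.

82/15

topology: planetary set — G1 15T / G2 26T / G3 67T, arm = carrier (Willis)
ring teeth: 15 + 2·26 = 67
15(ω_sun−ω_arm) = −67(ω_ring−ω_arm),  ω_ring = 0, ω_arm = 1
ω_sun = 1 − (67/15)(0−1) = 82/15
ω_out/ω_in = 82/15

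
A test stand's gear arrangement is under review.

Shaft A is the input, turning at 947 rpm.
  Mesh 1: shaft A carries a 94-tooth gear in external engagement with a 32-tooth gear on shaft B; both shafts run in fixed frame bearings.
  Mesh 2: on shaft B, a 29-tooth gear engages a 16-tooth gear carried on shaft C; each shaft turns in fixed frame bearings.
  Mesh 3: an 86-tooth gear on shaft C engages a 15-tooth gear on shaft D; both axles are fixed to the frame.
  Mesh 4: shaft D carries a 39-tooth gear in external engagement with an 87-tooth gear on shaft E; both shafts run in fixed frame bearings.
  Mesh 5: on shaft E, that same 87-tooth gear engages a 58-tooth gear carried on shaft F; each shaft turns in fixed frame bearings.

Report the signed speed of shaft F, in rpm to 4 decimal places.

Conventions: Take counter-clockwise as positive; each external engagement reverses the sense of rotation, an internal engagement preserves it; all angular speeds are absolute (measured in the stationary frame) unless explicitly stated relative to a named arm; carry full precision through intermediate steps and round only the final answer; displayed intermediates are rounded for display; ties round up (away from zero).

recognized (6 fixed axles, 5 meshes): fixed-axis compound train
mesh 1 [94T→32T]: ω = 947.0000×94/32 = 2781.8125 rpm, sense flips to −
mesh 2 [29T→16T]: ω = 2781.8125×29/16 = 5042.0352 rpm, sense flips to +
mesh 3 [86T→15T]: ω = 5042.0352×86/15 = 28907.6682 rpm, sense flips to −
mesh 4 [39T→87T]: ω = 28907.6682×39/87 = 12958.6099 rpm, sense flips to +
mesh 5 [87T→58T]: ω = 12958.6099×87/58 = 19437.9148 rpm, sense flips to −
signed output speed = -19437.9148 rpm

-19437.9148 rpm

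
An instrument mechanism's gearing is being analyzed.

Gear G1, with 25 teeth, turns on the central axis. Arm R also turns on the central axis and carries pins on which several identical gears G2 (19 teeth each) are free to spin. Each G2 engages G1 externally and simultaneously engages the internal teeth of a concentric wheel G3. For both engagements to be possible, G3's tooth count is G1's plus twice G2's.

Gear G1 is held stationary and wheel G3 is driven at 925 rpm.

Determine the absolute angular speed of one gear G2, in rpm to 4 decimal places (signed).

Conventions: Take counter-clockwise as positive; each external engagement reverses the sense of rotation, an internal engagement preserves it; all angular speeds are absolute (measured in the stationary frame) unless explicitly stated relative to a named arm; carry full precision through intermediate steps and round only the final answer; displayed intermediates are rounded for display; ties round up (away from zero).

recognized (axles ride arm R): planetary set, 25/19/63 teeth
normalise by the input: solve with ω_ring = 1, then scale by 925 rpm
ring teeth: 25 + 2·19 = 63
25(ω_sun−ω_arm) = −63(ω_ring−ω_arm),  ω_sun = 0, ω_ring = 1
25(0−ω_arm) = −63(1−ω_arm)  ⇒  88·ω_arm = 63  ⇒  ω_arm = 63/88
sun–planet mesh: 25·(0−63/88) = −19·(ω_p−ω_arm)  ⇒  ω_p−ω_arm = 1575/1672
ω_p = 63/88 + 1575/1672 = 63/38
scale: ω_p = 63/38 × 925 rpm = +1533.5526 rpm

+1533.5526 rpm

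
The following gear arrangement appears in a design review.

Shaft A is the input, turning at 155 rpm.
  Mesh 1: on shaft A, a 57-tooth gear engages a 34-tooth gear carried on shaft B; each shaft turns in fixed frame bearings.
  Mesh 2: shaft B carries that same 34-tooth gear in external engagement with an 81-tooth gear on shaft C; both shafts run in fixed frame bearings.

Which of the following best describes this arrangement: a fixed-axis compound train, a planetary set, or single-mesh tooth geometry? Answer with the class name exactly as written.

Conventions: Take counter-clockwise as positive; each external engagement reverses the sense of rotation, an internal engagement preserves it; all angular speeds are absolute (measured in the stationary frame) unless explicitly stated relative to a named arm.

fixed-axis compound train

recognized (3 fixed axles, 2 meshes): fixed-axis compound train
classification: fixed-axis compound train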